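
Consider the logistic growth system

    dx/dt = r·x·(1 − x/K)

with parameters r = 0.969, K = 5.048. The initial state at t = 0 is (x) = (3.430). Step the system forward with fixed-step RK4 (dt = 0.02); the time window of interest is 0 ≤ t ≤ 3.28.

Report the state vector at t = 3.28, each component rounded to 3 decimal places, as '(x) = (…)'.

t=0.000: state=(3.430)
step 1 (dt=0.02): k1=(1.065), k2=(1.062), k3=(1.062), k4=(1.058); state += dt/6·(k1+2k2+2k3+k4)
t=0.020: state=(3.451)
t=0.040: state=(3.472)
t=0.060: state=(3.493)
continuing one RK4 step at a time; state shown every 10 steps (Δt=0.2):
t=0.200: state=(3.635)
t=0.400: state=(3.824)
t=0.600: state=(3.994)
t=0.800: state=(4.147)
t=1.000: state=(4.282)
t=1.200: state=(4.399)
t=1.400: state=(4.501)
t=1.600: state=(4.589)
t=1.800: state=(4.663)
t=2.000: state=(4.727)
t=2.200: state=(4.780)
t=2.400: state=(4.826)
t=2.600: state=(4.863)
t=2.800: state=(4.895)
t=3.000: state=(4.921)
t=3.200: state=(4.943)
t=3.280: state=(4.951)

(x) = (4.951)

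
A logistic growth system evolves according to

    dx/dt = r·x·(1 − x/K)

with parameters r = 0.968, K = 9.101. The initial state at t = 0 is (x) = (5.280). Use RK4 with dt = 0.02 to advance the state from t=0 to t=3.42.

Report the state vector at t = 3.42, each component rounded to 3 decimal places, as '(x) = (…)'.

(x) = (8.867)

t=0.000: state=(5.280)
step 1 (dt=0.02): k1=(2.146), k2=(2.142), k3=(2.142), k4=(2.139); state += dt/6·(k1+2k2+2k3+k4)
t=0.020: state=(5.323)
t=0.040: state=(5.366)
t=0.060: state=(5.408)
continuing one RK4 step at a time; state shown every 10 steps (Δt=0.2):
t=0.200: state=(5.701)
t=0.400: state=(6.103)
t=0.600: state=(6.478)
t=0.800: state=(6.824)
t=1.000: state=(7.139)
t=1.200: state=(7.420)
t=1.400: state=(7.670)
t=1.600: state=(7.888)
t=1.800: state=(8.077)
t=2.000: state=(8.241)
t=2.200: state=(8.380)
t=2.400: state=(8.499)
t=2.600: state=(8.599)
t=2.800: state=(8.683)
t=3.000: state=(8.754)
t=3.200: state=(8.813)
t=3.400: state=(8.862)
t=3.420: state=(8.867)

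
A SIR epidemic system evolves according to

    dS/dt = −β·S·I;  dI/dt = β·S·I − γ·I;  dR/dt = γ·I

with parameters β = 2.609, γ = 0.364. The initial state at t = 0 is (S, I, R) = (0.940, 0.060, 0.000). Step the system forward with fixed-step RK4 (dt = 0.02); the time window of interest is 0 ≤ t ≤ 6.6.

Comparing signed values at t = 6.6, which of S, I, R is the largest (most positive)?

t=0.000: state=(0.940, 0.060, 0.000)
step 1 (dt=0.02): k1=(-0.147, 0.125, 0.022), k2=(-0.150, 0.128, 0.022), k3=(-0.150, 0.128, 0.022), k4=(-0.153, 0.130, 0.023); state += dt/6·(k1+2k2+2k3+k4)
t=0.020: state=(0.937, 0.063, 0.000)
t=0.040: state=(0.934, 0.065, 0.001)
t=0.060: state=(0.931, 0.068, 0.001)
continuing one RK4 step at a time; state shown every 25 steps (Δt=0.5):
t=0.500: state=(0.822, 0.160, 0.019)
t=1.000: state=(0.598, 0.339, 0.063)
t=1.500: state=(0.339, 0.519, 0.142)
t=2.000: state=(0.162, 0.593, 0.245)
t=2.500: state=(0.075, 0.572, 0.352)
t=3.000: state=(0.037, 0.512, 0.451)
t=3.500: state=(0.020, 0.442, 0.538)
t=4.000: state=(0.012, 0.376, 0.612)
t=4.500: state=(0.007, 0.317, 0.675)
t=5.000: state=(0.005, 0.267, 0.728)
t=5.500: state=(0.004, 0.223, 0.773)
t=6.000: state=(0.003, 0.187, 0.810)
t=6.500: state=(0.002, 0.156, 0.841)
t=6.600: state=(0.002, 0.151, 0.847)
compare at T: S=0.002, I=0.151, R=0.847

largest component: R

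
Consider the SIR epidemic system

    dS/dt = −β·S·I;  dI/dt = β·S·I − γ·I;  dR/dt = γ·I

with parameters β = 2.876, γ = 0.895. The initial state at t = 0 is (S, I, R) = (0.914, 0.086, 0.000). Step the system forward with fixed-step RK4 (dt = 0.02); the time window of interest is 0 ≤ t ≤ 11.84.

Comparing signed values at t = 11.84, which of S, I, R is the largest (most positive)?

t=0.000: state=(0.914, 0.086, 0.000)
step 1 (dt=0.02): k1=(-0.226, 0.149, 0.077), k2=(-0.229, 0.151, 0.078), k3=(-0.229, 0.151, 0.078), k4=(-0.233, 0.153, 0.080); state += dt/6·(k1+2k2+2k3+k4)
t=0.020: state=(0.909, 0.089, 0.002)
t=0.040: state=(0.905, 0.092, 0.003)
t=0.060: state=(0.900, 0.095, 0.005)
continuing one RK4 step at a time; state shown every 25 steps (Δt=0.5):
t=0.500: state=(0.756, 0.185, 0.059)
t=1.000: state=(0.533, 0.299, 0.168)
t=1.500: state=(0.330, 0.353, 0.317)
t=2.000: state=(0.201, 0.328, 0.472)
t=2.500: state=(0.131, 0.264, 0.605)
t=3.000: state=(0.094, 0.198, 0.708)
t=3.500: state=(0.074, 0.143, 0.784)
t=4.000: state=(0.062, 0.100, 0.838)
t=4.500: state=(0.055, 0.070, 0.875)
t=5.000: state=(0.050, 0.048, 0.901)
t=5.500: state=(0.048, 0.033, 0.919)
t=6.000: state=(0.046, 0.023, 0.932)
t=6.500: state=(0.045, 0.015, 0.940)
t=7.000: state=(0.044, 0.010, 0.946)
t=7.500: state=(0.043, 0.007, 0.950)
t=8.000: state=(0.043, 0.005, 0.952)
t=8.500: state=(0.043, 0.003, 0.954)
t=9.000: state=(0.042, 0.002, 0.955)
t=9.500: state=(0.042, 0.002, 0.956)
t=10.000: state=(0.042, 0.001, 0.957)
t=10.500: state=(0.042, 0.001, 0.957)
t=11.000: state=(0.042, 0.000, 0.957)
t=11.500: state=(0.042, 0.000, 0.958)
t=11.840: state=(0.042, 0.000, 0.958)
compare at T: S=0.042, I=0.000, R=0.958

largest component: R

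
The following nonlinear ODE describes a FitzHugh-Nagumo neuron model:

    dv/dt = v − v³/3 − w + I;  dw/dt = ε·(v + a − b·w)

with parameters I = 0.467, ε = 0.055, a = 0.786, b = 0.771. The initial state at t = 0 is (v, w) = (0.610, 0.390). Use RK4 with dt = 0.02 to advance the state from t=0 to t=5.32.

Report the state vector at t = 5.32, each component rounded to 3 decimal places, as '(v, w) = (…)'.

(v, w) = (1.506, 0.900)

t=0.000: state=(0.610, 0.390)
step 1 (dt=0.02): k1=(0.611, 0.060), k2=(0.615, 0.061), k3=(0.615, 0.061), k4=(0.618, 0.061); state += dt/6·(k1+2k2+2k3+k4)
t=0.020: state=(0.622, 0.391)
t=0.040: state=(0.635, 0.392)
t=0.060: state=(0.647, 0.394)
continuing one RK4 step at a time; state shown every 10 steps (Δt=0.2):
t=0.200: state=(0.738, 0.403)
t=0.400: state=(0.876, 0.417)
t=0.600: state=(1.017, 0.432)
t=0.800: state=(1.154, 0.449)
t=1.000: state=(1.278, 0.467)
t=1.200: state=(1.385, 0.486)
t=1.400: state=(1.470, 0.507)
t=1.600: state=(1.534, 0.527)
t=1.800: state=(1.579, 0.549)
t=2.000: state=(1.609, 0.570)
t=2.200: state=(1.627, 0.592)
t=2.400: state=(1.637, 0.613)
t=2.600: state=(1.640, 0.634)
t=2.800: state=(1.638, 0.656)
t=3.000: state=(1.634, 0.677)
t=3.200: state=(1.627, 0.697)
t=3.400: state=(1.618, 0.718)
t=3.600: state=(1.609, 0.738)
t=3.800: state=(1.598, 0.758)
t=4.000: state=(1.587, 0.778)
t=4.200: state=(1.576, 0.797)
t=4.400: state=(1.564, 0.816)
t=4.600: state=(1.552, 0.835)
t=4.800: state=(1.539, 0.853)
t=5.000: state=(1.527, 0.872)
t=5.200: state=(1.514, 0.890)
t=5.320: state=(1.506, 0.900)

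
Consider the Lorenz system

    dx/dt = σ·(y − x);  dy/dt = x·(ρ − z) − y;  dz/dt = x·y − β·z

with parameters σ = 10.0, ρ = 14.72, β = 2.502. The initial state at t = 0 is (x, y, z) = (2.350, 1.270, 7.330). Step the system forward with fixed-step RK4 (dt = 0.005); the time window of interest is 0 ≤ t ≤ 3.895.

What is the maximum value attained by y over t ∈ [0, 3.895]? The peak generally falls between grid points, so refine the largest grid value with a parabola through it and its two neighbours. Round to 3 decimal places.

t=0.000: state=(2.350, 1.270, 7.330)
step 1 (dt=0.005): k1=(-10.800, 16.097, -15.355), k2=(-10.128, 15.946, -15.200), k3=(-10.148, 15.958, -15.200), k4=(-9.495, 15.816, -15.046); state += dt/6·(k1+2k2+2k3+k4)
t=0.005: state=(2.299, 1.350, 7.254)
t=0.010: state=(2.255, 1.428, 7.180)
t=0.015: state=(2.217, 1.506, 7.107)
continuing one RK4 step at a time; state shown every 40 steps (Δt=0.2):
t=0.200: state=(3.289, 4.822, 5.669)
t=0.400: state=(8.093, 10.842, 11.066)
t=0.600: state=(8.186, 5.109, 19.857)
t=0.800: state=(2.800, 1.436, 14.063)
t=1.000: state=(2.097, 2.466, 9.146)
t=1.200: state=(4.003, 5.616, 7.433)
t=1.400: state=(8.199, 10.093, 12.891)
t=1.600: state=(7.321, 4.788, 18.533)
t=1.800: state=(3.273, 2.318, 13.539)
t=2.000: state=(3.113, 3.737, 9.553)
t=2.200: state=(5.559, 7.321, 9.594)
t=2.400: state=(8.378, 8.544, 15.934)
t=2.600: state=(5.662, 3.771, 16.492)
t=2.800: state=(3.536, 3.343, 12.149)
t=3.000: state=(4.467, 5.509, 10.023)
t=3.200: state=(7.111, 8.319, 12.816)
t=3.400: state=(7.183, 5.973, 16.742)
t=3.600: state=(4.579, 3.724, 14.178)
t=3.800: state=(4.258, 4.717, 11.282)
t=3.895: state=(4.915, 5.815, 10.932)
largest grid value and its neighbours: y(0.430)=11.19729, y(0.435)=11.21136, y(0.440)=11.21107
parabola through these three points peaks at t≈0.437 with y≈11.21301

max y = 11.213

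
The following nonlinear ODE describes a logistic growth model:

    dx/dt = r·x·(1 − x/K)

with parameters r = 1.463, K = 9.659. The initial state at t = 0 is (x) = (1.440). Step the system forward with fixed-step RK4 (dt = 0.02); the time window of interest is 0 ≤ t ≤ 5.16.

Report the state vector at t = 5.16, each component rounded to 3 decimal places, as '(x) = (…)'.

t=0.000: state=(1.440)
step 1 (dt=0.02): k1=(1.793), k2=(1.811), k3=(1.811), k4=(1.830); state += dt/6·(k1+2k2+2k3+k4)
t=0.020: state=(1.476)
t=0.040: state=(1.513)
t=0.060: state=(1.551)
continuing one RK4 step at a time; state shown every 10 steps (Δt=0.2):
t=0.200: state=(1.836)
t=0.400: state=(2.311)
t=0.600: state=(2.864)
t=0.800: state=(3.486)
t=1.000: state=(4.161)
t=1.200: state=(4.863)
t=1.400: state=(5.564)
t=1.600: state=(6.234)
t=1.800: state=(6.850)
t=2.000: state=(7.396)
t=2.200: state=(7.863)
t=2.400: state=(8.252)
t=2.600: state=(8.569)
t=2.800: state=(8.822)
t=3.000: state=(9.020)
t=3.200: state=(9.174)
t=3.400: state=(9.292)
t=3.600: state=(9.383)
t=3.800: state=(9.451)
t=4.000: state=(9.503)
t=4.200: state=(9.542)
t=4.400: state=(9.572)
t=4.600: state=(9.594)
t=4.800: state=(9.610)
t=5.000: state=(9.622)
t=5.160: state=(9.630)

(x) = (9.630)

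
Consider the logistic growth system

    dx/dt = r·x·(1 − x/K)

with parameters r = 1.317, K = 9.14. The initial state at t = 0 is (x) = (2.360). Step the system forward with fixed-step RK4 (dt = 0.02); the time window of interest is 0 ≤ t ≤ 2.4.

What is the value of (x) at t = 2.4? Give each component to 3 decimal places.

t=0.000: state=(2.360)
step 1 (dt=0.02): k1=(2.306), k2=(2.320), k3=(2.320), k4=(2.335); state += dt/6·(k1+2k2+2k3+k4)
t=0.020: state=(2.406)
t=0.040: state=(2.453)
t=0.060: state=(2.501)
continuing one RK4 step at a time; state shown every 5 steps (Δt=0.1):
t=0.100: state=(2.598)
t=0.200: state=(2.849)
t=0.300: state=(3.114)
t=0.400: state=(3.390)
t=0.500: state=(3.675)
t=0.600: state=(3.968)
t=0.700: state=(4.266)
t=0.800: state=(4.566)
t=0.900: state=(4.867)
t=1.000: state=(5.165)
t=1.100: state=(5.457)
t=1.200: state=(5.743)
t=1.300: state=(6.019)
t=1.400: state=(6.284)
t=1.500: state=(6.536)
t=1.600: state=(6.774)
t=1.700: state=(6.998)
t=1.800: state=(7.206)
t=1.900: state=(7.399)
t=2.000: state=(7.577)
t=2.100: state=(7.741)
t=2.200: state=(7.890)
t=2.300: state=(8.025)
t=2.400: state=(8.148)

(x) = (8.148)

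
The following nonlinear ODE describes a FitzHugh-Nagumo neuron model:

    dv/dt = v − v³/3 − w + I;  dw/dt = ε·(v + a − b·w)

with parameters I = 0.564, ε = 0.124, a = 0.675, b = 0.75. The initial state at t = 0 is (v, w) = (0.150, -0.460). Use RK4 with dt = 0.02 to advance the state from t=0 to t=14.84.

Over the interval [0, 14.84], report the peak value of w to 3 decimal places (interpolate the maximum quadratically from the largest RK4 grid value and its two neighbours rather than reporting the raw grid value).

t=0.000: state=(0.150, -0.460)
step 1 (dt=0.02): k1=(1.173, 0.145), k2=(1.183, 0.146), k3=(1.183, 0.146), k4=(1.193, 0.148); state += dt/6·(k1+2k2+2k3+k4)
t=0.020: state=(0.174, -0.457)
t=0.040: state=(0.198, -0.454)
t=0.060: state=(0.222, -0.451)
continuing one RK4 step at a time; state shown every 25 steps (Δt=0.5):
t=0.500: state=(0.854, -0.369)
t=1.000: state=(1.566, -0.236)
t=1.500: state=(1.889, -0.078)
t=2.000: state=(1.940, 0.083)
t=2.500: state=(1.911, 0.237)
t=3.000: state=(1.861, 0.382)
t=3.500: state=(1.807, 0.516)
t=4.000: state=(1.750, 0.641)
t=4.500: state=(1.692, 0.757)
t=5.000: state=(1.633, 0.865)
t=5.500: state=(1.573, 0.963)
t=6.000: state=(1.510, 1.054)
t=6.500: state=(1.445, 1.136)
t=7.000: state=(1.377, 1.211)
t=7.500: state=(1.304, 1.278)
t=8.000: state=(1.227, 1.338)
t=8.500: state=(1.141, 1.390)
t=9.000: state=(1.046, 1.434)
t=9.500: state=(0.934, 1.469)
t=10.000: state=(0.799, 1.496)
t=10.500: state=(0.624, 1.512)
t=11.000: state=(0.380, 1.515)
t=11.500: state=(0.009, 1.500)
t=12.000: state=(-0.574, 1.457)
t=12.500: state=(-1.311, 1.374)
t=13.000: state=(-1.797, 1.256)
t=13.500: state=(-1.935, 1.126)
t=14.000: state=(-1.936, 0.998)
t=14.500: state=(-1.902, 0.877)
t=14.840: state=(-1.874, 0.799)
largest grid value and its neighbours: w(10.840)=1.51609, w(10.860)=1.51609, w(10.880)=1.51607
parabola through these three points peaks at t≈10.852 with w≈1.51609

max w = 1.516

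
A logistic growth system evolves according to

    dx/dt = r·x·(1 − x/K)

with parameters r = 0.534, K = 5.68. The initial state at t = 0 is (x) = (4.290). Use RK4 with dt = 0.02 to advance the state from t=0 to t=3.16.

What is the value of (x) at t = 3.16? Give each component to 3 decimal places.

t=0.000: state=(4.290)
step 1 (dt=0.02): k1=(0.561), k2=(0.559), k3=(0.559), k4=(0.558); state += dt/6·(k1+2k2+2k3+k4)
t=0.020: state=(4.301)
t=0.040: state=(4.312)
t=0.060: state=(4.323)
continuing one RK4 step at a time; state shown every 10 steps (Δt=0.2):
t=0.200: state=(4.399)
t=0.400: state=(4.502)
t=0.600: state=(4.599)
t=0.800: state=(4.689)
t=1.000: state=(4.773)
t=1.200: state=(4.852)
t=1.400: state=(4.924)
t=1.600: state=(4.992)
t=1.800: state=(5.054)
t=2.000: state=(5.111)
t=2.200: state=(5.163)
t=2.400: state=(5.211)
t=2.600: state=(5.255)
t=2.800: state=(5.295)
t=3.000: state=(5.332)
t=3.160: state=(5.359)

(x) = (5.359)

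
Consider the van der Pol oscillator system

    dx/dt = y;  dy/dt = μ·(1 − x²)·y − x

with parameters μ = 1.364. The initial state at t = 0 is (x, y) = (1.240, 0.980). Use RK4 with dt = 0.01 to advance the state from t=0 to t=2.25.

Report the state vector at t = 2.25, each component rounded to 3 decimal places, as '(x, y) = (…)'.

t=0.000: state=(1.240, 0.980)
step 1 (dt=0.01): k1=(0.980, -1.959), k2=(0.970, -1.972), k3=(0.970, -1.972), k4=(0.960, -1.985); state += dt/6·(k1+2k2+2k3+k4)
t=0.010: state=(1.250, 0.960)
t=0.020: state=(1.259, 0.940)
t=0.030: state=(1.269, 0.920)
continuing one RK4 step at a time; state shown every 10 steps (Δt=0.1):
t=0.100: state=(1.328, 0.774)
t=0.200: state=(1.394, 0.560)
t=0.300: state=(1.440, 0.355)
t=0.400: state=(1.466, 0.170)
t=0.500: state=(1.475, 0.009)
t=0.600: state=(1.469, -0.128)
t=0.700: state=(1.450, -0.245)
t=0.800: state=(1.420, -0.346)
t=0.900: state=(1.381, -0.435)
t=1.000: state=(1.334, -0.516)
t=1.100: state=(1.278, -0.593)
t=1.200: state=(1.215, -0.670)
t=1.300: state=(1.144, -0.750)
t=1.400: state=(1.065, -0.837)
t=1.500: state=(0.976, -0.934)
t=1.600: state=(0.877, -1.046)
t=1.700: state=(0.766, -1.177)
t=1.800: state=(0.641, -1.334)
t=1.900: state=(0.498, -1.522)
t=2.000: state=(0.335, -1.747)
t=2.100: state=(0.148, -2.012)
t=2.200: state=(-0.068, -2.309)
t=2.250: state=(-0.187, -2.462)

(x, y) = (-0.187, -2.462)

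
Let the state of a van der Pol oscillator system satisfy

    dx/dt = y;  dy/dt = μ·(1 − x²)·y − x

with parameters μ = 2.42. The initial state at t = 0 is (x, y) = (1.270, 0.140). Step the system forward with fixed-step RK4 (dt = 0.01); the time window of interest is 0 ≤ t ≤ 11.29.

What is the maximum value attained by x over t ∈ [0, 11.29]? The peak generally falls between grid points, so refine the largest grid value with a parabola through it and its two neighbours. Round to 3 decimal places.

t=0.000: state=(1.270, 0.140)
step 1 (dt=0.01): k1=(0.140, -1.478), k2=(0.133, -1.468), k3=(0.133, -1.468), k4=(0.125, -1.458); state += dt/6·(k1+2k2+2k3+k4)
t=0.010: state=(1.271, 0.125)
t=0.020: state=(1.273, 0.111)
t=0.030: state=(1.274, 0.097)
continuing one RK4 step at a time; state shown every 50 steps (Δt=0.5):
t=0.500: state=(1.193, -0.390)
t=1.000: state=(0.893, -0.852)
t=1.500: state=(0.197, -2.269)
t=2.000: state=(-1.564, -3.129)
t=2.500: state=(-2.001, 0.145)
t=3.000: state=(-1.877, 0.292)
t=3.500: state=(-1.719, 0.340)
t=4.000: state=(-1.533, 0.412)
t=4.500: state=(-1.298, 0.547)
t=5.000: state=(-0.954, 0.887)
t=5.500: state=(-0.264, 2.202)
t=6.000: state=(1.511, 3.430)
t=6.500: state=(2.016, -0.129)
t=7.000: state=(1.896, -0.287)
t=7.500: state=(1.741, -0.333)
t=8.000: state=(1.559, -0.400)
t=8.500: state=(1.331, -0.524)
t=9.000: state=(1.008, -0.820)
t=9.500: state=(0.393, -1.902)
t=10.000: state=(-1.272, -4.061)
t=10.500: state=(-2.022, 0.044)
t=11.000: state=(-1.913, 0.281)
t=11.290: state=(-1.828, 0.307)
largest grid value and its neighbours: x(6.400)=2.02191, x(6.410)=2.02207, x(6.420)=2.02203
parabola through these three points peaks at t≈6.413 with x≈2.02208

max x = 2.022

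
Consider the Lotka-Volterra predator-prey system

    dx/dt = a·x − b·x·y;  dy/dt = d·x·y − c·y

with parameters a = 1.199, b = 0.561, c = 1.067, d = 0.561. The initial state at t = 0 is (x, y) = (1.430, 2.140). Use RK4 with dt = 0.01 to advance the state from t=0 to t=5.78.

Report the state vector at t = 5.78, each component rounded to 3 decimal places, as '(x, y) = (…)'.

t=0.000: state=(1.430, 2.140)
step 1 (dt=0.01): k1=(-0.002, -0.567), k2=(0.000, -0.566), k3=(0.000, -0.566), k4=(0.002, -0.565); state += dt/6·(k1+2k2+2k3+k4)
t=0.010: state=(1.430, 2.134)
t=0.020: state=(1.430, 2.129)
t=0.030: state=(1.430, 2.123)
continuing one RK4 step at a time; state shown every 20 steps (Δt=0.2):
t=0.200: state=(1.438, 2.030)
t=0.400: state=(1.464, 1.930)
t=0.600: state=(1.506, 1.841)
t=0.800: state=(1.564, 1.767)
t=1.000: state=(1.636, 1.708)
t=1.200: state=(1.721, 1.665)
t=1.400: state=(1.817, 1.641)
t=1.600: state=(1.923, 1.635)
t=1.800: state=(2.033, 1.649)
t=2.000: state=(2.144, 1.683)
t=2.200: state=(2.249, 1.740)
t=2.400: state=(2.342, 1.819)
t=2.600: state=(2.414, 1.919)
t=2.800: state=(2.457, 2.038)
t=3.000: state=(2.467, 2.171)
t=3.200: state=(2.438, 2.310)
t=3.400: state=(2.373, 2.445)
t=3.600: state=(2.277, 2.565)
t=3.800: state=(2.158, 2.658)
t=4.000: state=(2.029, 2.715)
t=4.200: state=(1.898, 2.734)
t=4.400: state=(1.777, 2.714)
t=4.600: state=(1.670, 2.660)
t=4.800: state=(1.582, 2.578)
t=5.000: state=(1.514, 2.477)
t=5.200: state=(1.466, 2.365)
t=5.400: state=(1.439, 2.248)
t=5.600: state=(1.430, 2.133)
t=5.780: state=(1.438, 2.034)

(x, y) = (1.438, 2.034)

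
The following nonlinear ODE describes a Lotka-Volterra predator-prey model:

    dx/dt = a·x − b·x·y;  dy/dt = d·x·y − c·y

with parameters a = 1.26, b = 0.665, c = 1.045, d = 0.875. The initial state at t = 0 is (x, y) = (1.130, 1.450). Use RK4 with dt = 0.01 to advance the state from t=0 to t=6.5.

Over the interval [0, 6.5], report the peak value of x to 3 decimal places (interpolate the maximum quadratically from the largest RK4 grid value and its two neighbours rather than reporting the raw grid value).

max x = 1.570

t=0.000: state=(1.130, 1.450)
step 1 (dt=0.01): k1=(0.334, -0.082), k2=(0.335, -0.079), k3=(0.335, -0.079), k4=(0.336, -0.077); state += dt/6·(k1+2k2+2k3+k4)
t=0.010: state=(1.133, 1.449)
t=0.020: state=(1.137, 1.448)
t=0.030: state=(1.140, 1.448)
continuing one RK4 step at a time; state shown every 25 steps (Δt=0.25):
t=0.250: state=(1.218, 1.443)
t=0.500: state=(1.311, 1.466)
t=0.750: state=(1.402, 1.519)
t=1.000: state=(1.483, 1.604)
t=1.250: state=(1.542, 1.720)
t=1.500: state=(1.569, 1.863)
t=1.750: state=(1.557, 2.021)
t=2.000: state=(1.505, 2.177)
t=2.250: state=(1.419, 2.309)
t=2.500: state=(1.314, 2.399)
t=2.750: state=(1.204, 2.433)
t=3.000: state=(1.102, 2.410)
t=3.250: state=(1.017, 2.340)
t=3.500: state=(0.953, 2.234)
t=3.750: state=(0.910, 2.108)
t=4.000: state=(0.888, 1.975)
t=4.250: state=(0.885, 1.846)
t=4.500: state=(0.902, 1.728)
t=4.750: state=(0.935, 1.626)
t=5.000: state=(0.985, 1.544)
t=5.250: state=(1.049, 1.485)
t=5.500: state=(1.127, 1.451)
t=5.750: state=(1.214, 1.443)
t=6.000: state=(1.307, 1.464)
t=6.250: state=(1.399, 1.516)
t=6.500: state=(1.480, 1.600)
largest grid value and its neighbours: x(1.540)=1.56985, x(1.550)=1.56989, x(1.560)=1.56987
parabola through these three points peaks at t≈1.551 with x≈1.56989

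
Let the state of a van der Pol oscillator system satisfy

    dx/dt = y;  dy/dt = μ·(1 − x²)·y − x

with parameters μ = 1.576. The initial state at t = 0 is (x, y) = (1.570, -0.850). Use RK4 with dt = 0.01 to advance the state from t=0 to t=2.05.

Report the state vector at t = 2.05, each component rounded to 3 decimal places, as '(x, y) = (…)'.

t=0.000: state=(1.570, -0.850)
step 1 (dt=0.01): k1=(-0.850, 0.392), k2=(-0.848, 0.374), k3=(-0.848, 0.375), k4=(-0.846, 0.357); state += dt/6·(k1+2k2+2k3+k4)
t=0.010: state=(1.562, -0.846)
t=0.020: state=(1.553, -0.843)
t=0.030: state=(1.545, -0.840)
continuing one RK4 step at a time; state shown every 10 steps (Δt=0.1):
t=0.100: state=(1.486, -0.827)
t=0.200: state=(1.404, -0.830)
t=0.300: state=(1.320, -0.853)
t=0.400: state=(1.233, -0.894)
t=0.500: state=(1.140, -0.953)
t=0.600: state=(1.041, -1.032)
t=0.700: state=(0.933, -1.135)
t=0.800: state=(0.813, -1.267)
t=0.900: state=(0.678, -1.436)
t=1.000: state=(0.525, -1.651)
t=1.100: state=(0.346, -1.921)
t=1.200: state=(0.138, -2.253)
t=1.300: state=(-0.106, -2.638)
t=1.400: state=(-0.390, -3.031)
t=1.500: state=(-0.709, -3.323)
t=1.600: state=(-1.046, -3.352)
t=1.700: state=(-1.366, -2.998)
t=1.800: state=(-1.634, -2.317)
t=1.900: state=(-1.826, -1.538)
t=2.000: state=(-1.945, -0.869)
t=2.050: state=(-1.982, -0.606)

(x, y) = (-1.982, -0.606)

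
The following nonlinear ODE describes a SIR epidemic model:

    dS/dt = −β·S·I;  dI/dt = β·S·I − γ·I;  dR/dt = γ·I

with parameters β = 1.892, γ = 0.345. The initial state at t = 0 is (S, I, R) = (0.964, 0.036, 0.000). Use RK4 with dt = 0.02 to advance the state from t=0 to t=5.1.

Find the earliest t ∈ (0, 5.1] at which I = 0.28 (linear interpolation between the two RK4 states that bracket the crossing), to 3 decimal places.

t = 1.633

t=0.000: state=(0.964, 0.036, 0.000)
step 1 (dt=0.02): k1=(-0.066, 0.053, 0.012), k2=(-0.067, 0.054, 0.013), k3=(-0.067, 0.054, 0.013), k4=(-0.068, 0.055, 0.013); state += dt/6·(k1+2k2+2k3+k4)
t=0.020: state=(0.963, 0.037, 0.000)
t=0.040: state=(0.961, 0.038, 0.001)
t=0.060: state=(0.960, 0.039, 0.001)
continuing one RK4 step at a time; state shown every 10 steps (Δt=0.2):
t=0.200: state=(0.949, 0.048, 0.003)
t=0.400: state=(0.929, 0.064, 0.007)
t=0.600: state=(0.903, 0.085, 0.012)
t=0.800: state=(0.871, 0.111, 0.019)
t=1.000: state=(0.830, 0.143, 0.027)
t=1.200: state=(0.781, 0.181, 0.038)
t=1.400: state=(0.723, 0.224, 0.052)
t=1.600: state=(0.659, 0.272, 0.069)
t=1.620: state=(0.652, 0.277, 0.071)
next step: t=1.640: state=(0.645, 0.282, 0.073) — I has crossed 0.28
linear interpolation between t=1.620 (0.27679) and t=1.640 (0.28172) → t≈1.633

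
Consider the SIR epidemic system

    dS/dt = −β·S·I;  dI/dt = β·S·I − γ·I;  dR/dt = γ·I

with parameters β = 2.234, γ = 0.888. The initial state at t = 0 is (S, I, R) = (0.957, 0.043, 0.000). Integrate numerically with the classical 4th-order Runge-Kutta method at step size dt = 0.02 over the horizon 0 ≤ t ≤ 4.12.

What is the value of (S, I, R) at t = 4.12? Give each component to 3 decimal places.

(S, I, R) = (0.183, 0.159, 0.658)

t=0.000: state=(0.957, 0.043, 0.000)
step 1 (dt=0.02): k1=(-0.092, 0.054, 0.038), k2=(-0.093, 0.054, 0.039), k3=(-0.093, 0.054, 0.039), k4=(-0.094, 0.055, 0.039); state += dt/6·(k1+2k2+2k3+k4)
t=0.020: state=(0.955, 0.044, 0.001)
t=0.040: state=(0.953, 0.045, 0.002)
t=0.060: state=(0.951, 0.046, 0.002)
continuing one RK4 step at a time; state shown every 10 steps (Δt=0.2):
t=0.200: state=(0.936, 0.055, 0.009)
t=0.400: state=(0.911, 0.070, 0.020)
t=0.600: state=(0.880, 0.087, 0.034)
t=0.800: state=(0.842, 0.107, 0.051)
t=1.000: state=(0.799, 0.129, 0.072)
t=1.200: state=(0.750, 0.153, 0.097)
t=1.400: state=(0.697, 0.177, 0.126)
t=1.600: state=(0.641, 0.200, 0.159)
t=1.800: state=(0.583, 0.220, 0.197)
t=2.000: state=(0.527, 0.236, 0.237)
t=2.200: state=(0.473, 0.247, 0.280)
t=2.400: state=(0.423, 0.252, 0.325)
t=2.600: state=(0.378, 0.253, 0.370)
t=2.800: state=(0.338, 0.248, 0.414)
t=3.000: state=(0.303, 0.240, 0.458)
t=3.200: state=(0.273, 0.228, 0.499)
t=3.400: state=(0.247, 0.215, 0.539)
t=3.600: state=(0.225, 0.200, 0.575)
t=3.800: state=(0.207, 0.184, 0.609)
t=4.000: state=(0.191, 0.168, 0.641)
t=4.120: state=(0.183, 0.159, 0.658)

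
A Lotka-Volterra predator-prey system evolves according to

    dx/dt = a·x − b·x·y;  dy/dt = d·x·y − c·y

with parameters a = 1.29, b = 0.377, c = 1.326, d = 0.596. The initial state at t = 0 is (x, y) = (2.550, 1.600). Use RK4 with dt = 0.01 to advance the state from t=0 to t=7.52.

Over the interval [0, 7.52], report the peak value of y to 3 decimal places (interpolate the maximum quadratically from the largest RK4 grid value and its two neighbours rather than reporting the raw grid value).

max y = 6.352

t=0.000: state=(2.550, 1.600)
step 1 (dt=0.01): k1=(1.751, 0.310), k2=(1.756, 0.319), k3=(1.756, 0.319), k4=(1.760, 0.327); state += dt/6·(k1+2k2+2k3+k4)
t=0.010: state=(2.568, 1.603)
t=0.020: state=(2.585, 1.607)
t=0.030: state=(2.603, 1.610)
continuing one RK4 step at a time; state shown every 25 steps (Δt=0.25):
t=0.250: state=(3.011, 1.737)
t=0.500: state=(3.487, 2.024)
t=0.750: state=(3.893, 2.522)
t=1.000: state=(4.096, 3.294)
t=1.250: state=(3.954, 4.328)
t=1.500: state=(3.446, 5.413)
t=1.750: state=(2.745, 6.168)
t=2.000: state=(2.092, 6.338)
t=2.250: state=(1.611, 5.981)
t=2.500: state=(1.304, 5.325)
t=2.750: state=(1.129, 4.575)
t=3.000: state=(1.048, 3.859)
t=3.250: state=(1.036, 3.233)
t=3.500: state=(1.082, 2.716)
t=3.750: state=(1.180, 2.306)
t=4.000: state=(1.331, 1.994)
t=4.250: state=(1.540, 1.772)
t=4.500: state=(1.812, 1.631)
t=4.750: state=(2.153, 1.572)
t=5.000: state=(2.561, 1.602)
t=5.250: state=(3.023, 1.742)
t=5.500: state=(3.498, 2.034)
t=5.750: state=(3.901, 2.538)
t=6.000: state=(4.097, 3.317)
t=6.250: state=(3.946, 4.356)
t=6.500: state=(3.430, 5.438)
t=6.750: state=(2.727, 6.180)
t=7.000: state=(2.078, 6.335)
t=7.250: state=(1.601, 5.967)
t=7.500: state=(1.298, 5.306)
t=7.520: state=(1.280, 5.247)
largest grid value and its neighbours: y(6.930)=6.35183, y(6.940)=6.35211, y(6.950)=6.35146
parabola through these three points peaks at t≈6.938 with y≈6.35213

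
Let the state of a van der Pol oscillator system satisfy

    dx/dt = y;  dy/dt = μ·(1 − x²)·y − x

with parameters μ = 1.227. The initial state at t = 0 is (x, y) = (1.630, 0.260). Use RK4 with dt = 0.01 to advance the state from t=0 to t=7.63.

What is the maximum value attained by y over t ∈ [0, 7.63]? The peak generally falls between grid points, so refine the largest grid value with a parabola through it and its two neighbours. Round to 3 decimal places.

max y = 2.917

t=0.000: state=(1.630, 0.260)
step 1 (dt=0.01): k1=(0.260, -2.159), k2=(0.249, -2.139), k3=(0.249, -2.139), k4=(0.239, -2.120); state += dt/6·(k1+2k2+2k3+k4)
t=0.010: state=(1.632, 0.239)
t=0.020: state=(1.635, 0.218)
t=0.030: state=(1.637, 0.197)
continuing one RK4 step at a time; state shown every 25 steps (Δt=0.25):
t=0.250: state=(1.637, -0.166)
t=0.500: state=(1.561, -0.422)
t=0.750: state=(1.433, -0.601)
t=1.000: state=(1.262, -0.767)
t=1.250: state=(1.046, -0.968)
t=1.500: state=(0.771, -1.253)
t=1.750: state=(0.407, -1.689)
t=2.000: state=(-0.090, -2.314)
t=2.250: state=(-0.745, -2.848)
t=2.500: state=(-1.428, -2.390)
t=2.750: state=(-1.861, -1.056)
t=3.000: state=(-1.995, -0.124)
t=3.250: state=(-1.968, 0.278)
t=3.500: state=(-1.875, 0.450)
t=3.750: state=(-1.749, 0.551)
t=4.000: state=(-1.600, 0.640)
t=4.250: state=(-1.428, 0.745)
t=4.500: state=(-1.225, 0.888)
t=4.750: state=(-0.978, 1.098)
t=5.000: state=(-0.666, 1.426)
t=5.250: state=(-0.249, 1.940)
t=5.500: state=(0.319, 2.613)
t=5.750: state=(1.026, 2.885)
t=6.000: state=(1.650, 1.915)
t=6.250: state=(1.956, 0.608)
t=6.500: state=(2.010, -0.083)
t=6.750: state=(1.949, -0.362)
t=7.000: state=(1.841, -0.492)
t=7.250: state=(1.706, -0.582)
t=7.500: state=(1.550, -0.672)
t=7.630: state=(1.459, -0.727)
largest grid value and its neighbours: y(5.690)=2.91664, y(5.700)=2.91693, y(5.710)=2.91507
parabola through these three points peaks at t≈5.696 with y≈2.91707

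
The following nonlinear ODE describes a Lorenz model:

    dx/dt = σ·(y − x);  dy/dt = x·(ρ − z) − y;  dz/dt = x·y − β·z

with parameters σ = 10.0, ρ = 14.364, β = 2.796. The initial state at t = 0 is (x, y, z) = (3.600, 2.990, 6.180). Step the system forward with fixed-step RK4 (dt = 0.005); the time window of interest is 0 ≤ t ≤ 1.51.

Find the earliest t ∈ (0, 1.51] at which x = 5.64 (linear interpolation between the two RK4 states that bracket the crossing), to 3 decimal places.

t=0.000: state=(3.600, 2.990, 6.180)
step 1 (dt=0.005): k1=(-6.100, 26.472, -6.515), k2=(-5.286, 26.340, -6.278), k3=(-5.309, 26.355, -6.275), k4=(-4.517, 26.235, -6.036); state += dt/6·(k1+2k2+2k3+k4)
t=0.005: state=(3.573, 3.122, 6.149)
t=0.010: state=(3.555, 3.252, 6.120)
t=0.015: state=(3.543, 3.382, 6.093)
continuing one RK4 step at a time; state shown every 10 steps (Δt=0.05):
t=0.050: state=(3.637, 4.289, 5.982)
t=0.100: state=(4.181, 5.659, 6.106)
t=0.150: state=(5.082, 7.180, 6.699)
t=0.175: state=(5.638, 7.982, 7.229)
next step: t=0.180: state=(5.756, 8.144, 7.357) — x has crossed 5.64
linear interpolation between t=0.175 (5.63804) and t=0.180 (5.75634) → t≈0.175

t = 0.175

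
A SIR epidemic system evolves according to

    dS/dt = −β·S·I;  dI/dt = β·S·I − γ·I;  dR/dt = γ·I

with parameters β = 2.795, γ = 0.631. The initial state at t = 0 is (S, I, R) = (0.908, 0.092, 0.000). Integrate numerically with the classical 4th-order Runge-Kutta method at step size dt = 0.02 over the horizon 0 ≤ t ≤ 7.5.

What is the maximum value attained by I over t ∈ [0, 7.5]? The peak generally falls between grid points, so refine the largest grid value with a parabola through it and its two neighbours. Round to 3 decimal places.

max I = 0.460

t=0.000: state=(0.908, 0.092, 0.000)
step 1 (dt=0.02): k1=(-0.233, 0.175, 0.058), k2=(-0.237, 0.178, 0.059), k3=(-0.237, 0.178, 0.059), k4=(-0.241, 0.181, 0.060); state += dt/6·(k1+2k2+2k3+k4)
t=0.020: state=(0.903, 0.096, 0.001)
t=0.040: state=(0.898, 0.099, 0.002)
t=0.060: state=(0.893, 0.103, 0.004)
continuing one RK4 step at a time; state shown every 25 steps (Δt=0.5):
t=0.500: state=(0.739, 0.215, 0.047)
t=1.000: state=(0.490, 0.371, 0.139)
t=1.500: state=(0.271, 0.456, 0.273)
t=2.000: state=(0.144, 0.440, 0.416)
t=2.500: state=(0.081, 0.374, 0.545)
t=3.000: state=(0.051, 0.298, 0.651)
t=3.500: state=(0.035, 0.231, 0.734)
t=4.000: state=(0.026, 0.176, 0.798)
t=4.500: state=(0.021, 0.132, 0.846)
t=5.000: state=(0.018, 0.099, 0.883)
t=5.500: state=(0.016, 0.074, 0.910)
t=6.000: state=(0.015, 0.055, 0.930)
t=6.500: state=(0.014, 0.041, 0.945)
t=7.000: state=(0.013, 0.031, 0.956)
t=7.500: state=(0.013, 0.023, 0.965)
largest grid value and its neighbours: I(1.620)=0.45993, I(1.640)=0.46003, I(1.660)=0.45998
parabola through these three points peaks at t≈1.643 with I≈0.46003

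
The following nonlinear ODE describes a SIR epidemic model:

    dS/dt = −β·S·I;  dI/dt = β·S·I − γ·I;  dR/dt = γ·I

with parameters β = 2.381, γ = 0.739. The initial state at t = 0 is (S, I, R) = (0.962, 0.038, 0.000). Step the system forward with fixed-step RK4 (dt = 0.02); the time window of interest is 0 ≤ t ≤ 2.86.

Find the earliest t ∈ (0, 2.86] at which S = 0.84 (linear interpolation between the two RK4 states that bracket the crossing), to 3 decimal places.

t=0.000: state=(0.962, 0.038, 0.000)
step 1 (dt=0.02): k1=(-0.087, 0.059, 0.028), k2=(-0.088, 0.060, 0.029), k3=(-0.088, 0.060, 0.029), k4=(-0.090, 0.061, 0.029); state += dt/6·(k1+2k2+2k3+k4)
t=0.020: state=(0.960, 0.039, 0.001)
t=0.040: state=(0.958, 0.040, 0.001)
t=0.060: state=(0.957, 0.042, 0.002)
continuing one RK4 step at a time; state shown every 5 steps (Δt=0.1):
t=0.100: state=(0.953, 0.044, 0.003)
t=0.200: state=(0.942, 0.052, 0.007)
t=0.300: state=(0.929, 0.060, 0.011)
t=0.400: state=(0.915, 0.069, 0.015)
t=0.500: state=(0.899, 0.080, 0.021)
t=0.600: state=(0.881, 0.092, 0.027)
t=0.700: state=(0.861, 0.105, 0.035)
t=0.780: state=(0.843, 0.116, 0.041)
next step: t=0.800: state=(0.838, 0.119, 0.043) — S has crossed 0.84
linear interpolation between t=0.780 (0.84279) and t=0.800 (0.83809) → t≈0.792

t = 0.792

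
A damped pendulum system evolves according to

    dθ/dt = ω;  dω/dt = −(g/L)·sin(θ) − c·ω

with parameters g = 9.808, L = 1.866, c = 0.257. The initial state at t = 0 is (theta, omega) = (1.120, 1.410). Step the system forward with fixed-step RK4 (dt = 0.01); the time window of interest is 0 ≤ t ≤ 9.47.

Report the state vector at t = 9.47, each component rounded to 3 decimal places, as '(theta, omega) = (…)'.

t=0.000: state=(1.120, 1.410)
step 1 (dt=0.01): k1=(1.410, -5.093), k2=(1.385, -5.103), k3=(1.384, -5.103), k4=(1.359, -5.112); state += dt/6·(k1+2k2+2k3+k4)
t=0.010: state=(1.134, 1.359)
t=0.020: state=(1.147, 1.308)
t=0.030: state=(1.160, 1.256)
continuing one RK4 step at a time; state shown every 50 steps (Δt=0.5):
t=0.500: state=(1.185, -1.104)
t=1.000: state=(0.181, -2.554)
t=1.500: state=(-0.881, -1.294)
t=2.000: state=(-0.958, 0.955)
t=2.500: state=(-0.101, 2.130)
t=3.000: state=(0.756, 0.970)
t=3.500: state=(0.745, -0.969)
t=4.000: state=(-0.020, -1.761)
t=4.500: state=(-0.671, -0.599)
t=5.000: state=(-0.547, 1.014)
t=5.500: state=(0.134, 1.409)
t=6.000: state=(0.590, 0.250)
t=6.500: state=(0.367, -1.024)
t=7.000: state=(-0.221, -1.067)
t=7.500: state=(-0.499, 0.042)
t=8.000: state=(-0.210, 0.974)
t=8.500: state=(0.272, 0.744)
t=9.000: state=(0.401, -0.260)
t=9.470: state=(0.107, -0.859)

(theta, omega) = (0.107, -0.859)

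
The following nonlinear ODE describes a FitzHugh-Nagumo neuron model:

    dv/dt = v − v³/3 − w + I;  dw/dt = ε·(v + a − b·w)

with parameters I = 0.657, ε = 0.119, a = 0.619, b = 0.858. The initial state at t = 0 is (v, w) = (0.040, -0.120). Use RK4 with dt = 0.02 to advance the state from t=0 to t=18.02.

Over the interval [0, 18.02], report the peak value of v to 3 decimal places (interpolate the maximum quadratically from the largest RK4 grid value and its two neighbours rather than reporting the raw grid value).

max v = 1.863

t=0.000: state=(0.040, -0.120)
step 1 (dt=0.02): k1=(0.817, 0.091), k2=(0.824, 0.092), k3=(0.824, 0.092), k4=(0.832, 0.092); state += dt/6·(k1+2k2+2k3+k4)
t=0.020: state=(0.056, -0.118)
t=0.040: state=(0.073, -0.116)
t=0.060: state=(0.090, -0.114)
continuing one RK4 step at a time; state shown every 50 steps (Δt=1):
t=1.000: state=(1.195, 0.028)
t=2.000: state=(1.845, 0.279)
t=3.000: state=(1.828, 0.532)
t=4.000: state=(1.734, 0.751)
t=5.000: state=(1.634, 0.939)
t=6.000: state=(1.531, 1.097)
t=7.000: state=(1.424, 1.227)
t=8.000: state=(1.312, 1.333)
t=9.000: state=(1.189, 1.415)
t=10.000: state=(1.049, 1.474)
t=11.000: state=(0.875, 1.510)
t=12.000: state=(0.623, 1.519)
t=13.000: state=(0.160, 1.489)
t=14.000: state=(-0.886, 1.380)
t=15.000: state=(-1.820, 1.150)
t=16.000: state=(-1.868, 0.897)
t=17.000: state=(-1.784, 0.673)
t=18.000: state=(-1.690, 0.481)
t=18.020: state=(-1.688, 0.478)
largest grid value and its neighbours: v(2.300)=1.86322, v(2.320)=1.86329, v(2.340)=1.86326
parabola through these three points peaks at t≈2.324 with v≈1.86330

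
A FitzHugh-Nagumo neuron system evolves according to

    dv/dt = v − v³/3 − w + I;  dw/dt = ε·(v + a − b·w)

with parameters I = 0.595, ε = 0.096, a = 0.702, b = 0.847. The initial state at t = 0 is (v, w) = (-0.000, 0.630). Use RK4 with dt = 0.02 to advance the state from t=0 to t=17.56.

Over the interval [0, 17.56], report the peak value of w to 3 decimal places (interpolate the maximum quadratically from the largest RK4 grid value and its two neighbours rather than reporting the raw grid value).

t=0.000: state=(-0.000, 0.630)
step 1 (dt=0.02): k1=(-0.035, 0.016), k2=(-0.036, 0.016), k3=(-0.036, 0.016), k4=(-0.036, 0.016); state += dt/6·(k1+2k2+2k3+k4)
t=0.020: state=(-0.001, 0.630)
t=0.040: state=(-0.001, 0.631)
t=0.060: state=(-0.002, 0.631)
continuing one RK4 step at a time; state shown every 50 steps (Δt=1):
t=1.000: state=(-0.070, 0.643)
t=2.000: state=(-0.274, 0.643)
t=3.000: state=(-0.747, 0.613)
t=4.000: state=(-1.356, 0.531)
t=5.000: state=(-1.593, 0.415)
t=6.000: state=(-1.589, 0.300)
t=7.000: state=(-1.532, 0.197)
t=8.000: state=(-1.465, 0.108)
t=9.000: state=(-1.394, 0.033)
t=10.000: state=(-1.322, -0.030)
t=11.000: state=(-1.247, -0.082)
t=12.000: state=(-1.169, -0.122)
t=13.000: state=(-1.085, -0.152)
t=14.000: state=(-0.993, -0.171)
t=15.000: state=(-0.884, -0.179)
t=16.000: state=(-0.744, -0.176)
t=17.000: state=(-0.537, -0.157)
t=17.560: state=(-0.356, -0.137)
largest grid value and its neighbours: w(1.520)=0.64529, w(1.540)=0.64530, w(1.560)=0.64529
parabola through these three points peaks at t≈1.538 with w≈0.64530

max w = 0.645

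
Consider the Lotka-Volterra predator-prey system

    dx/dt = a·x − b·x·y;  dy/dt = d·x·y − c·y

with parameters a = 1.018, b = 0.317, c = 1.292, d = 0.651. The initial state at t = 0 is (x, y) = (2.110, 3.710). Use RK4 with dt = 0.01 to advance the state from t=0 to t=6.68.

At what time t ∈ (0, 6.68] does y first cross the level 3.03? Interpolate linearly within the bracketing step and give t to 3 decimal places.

t=0.000: state=(2.110, 3.710)
step 1 (dt=0.01): k1=(-0.334, 0.303), k2=(-0.334, 0.299), k3=(-0.334, 0.299), k4=(-0.335, 0.295); state += dt/6·(k1+2k2+2k3+k4)
t=0.010: state=(2.107, 3.713)
t=0.020: state=(2.103, 3.716)
t=0.030: state=(2.100, 3.719)
continuing one RK4 step at a time; state shown every 25 steps (Δt=0.25):
t=0.250: state=(2.024, 3.760)
t=0.500: state=(1.937, 3.757)
t=0.750: state=(1.858, 3.704)
t=1.000: state=(1.793, 3.609)
t=1.250: state=(1.746, 3.484)
t=1.500: state=(1.718, 3.343)
t=1.750: state=(1.710, 3.198)
t=2.000: state=(1.722, 3.060)
t=2.050: state=(1.726, 3.035)
next step: t=2.060: state=(1.727, 3.030) — y has crossed 3.03
linear interpolation between t=2.050 (3.03463) and t=2.060 (3.02954) → t≈2.059

t = 2.059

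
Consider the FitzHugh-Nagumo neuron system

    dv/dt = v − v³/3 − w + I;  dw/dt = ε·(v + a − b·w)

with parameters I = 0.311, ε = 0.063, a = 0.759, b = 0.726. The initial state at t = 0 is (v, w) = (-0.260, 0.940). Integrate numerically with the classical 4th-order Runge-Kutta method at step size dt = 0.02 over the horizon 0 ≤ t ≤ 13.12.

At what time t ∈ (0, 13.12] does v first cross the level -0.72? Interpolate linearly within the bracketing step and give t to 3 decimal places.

t=0.000: state=(-0.260, 0.940)
step 1 (dt=0.02): k1=(-0.883, -0.012), k2=(-0.891, -0.012), k3=(-0.891, -0.012), k4=(-0.899, -0.013); state += dt/6·(k1+2k2+2k3+k4)
t=0.020: state=(-0.278, 0.940)
t=0.040: state=(-0.296, 0.939)
t=0.060: state=(-0.314, 0.939)
t=0.420: state=(-0.702, 0.930)
next step: t=0.440: state=(-0.726, 0.929) — v has crossed -0.72
linear interpolation between t=0.420 (-0.70184) and t=0.440 (-0.72606) → t≈0.435

t = 0.435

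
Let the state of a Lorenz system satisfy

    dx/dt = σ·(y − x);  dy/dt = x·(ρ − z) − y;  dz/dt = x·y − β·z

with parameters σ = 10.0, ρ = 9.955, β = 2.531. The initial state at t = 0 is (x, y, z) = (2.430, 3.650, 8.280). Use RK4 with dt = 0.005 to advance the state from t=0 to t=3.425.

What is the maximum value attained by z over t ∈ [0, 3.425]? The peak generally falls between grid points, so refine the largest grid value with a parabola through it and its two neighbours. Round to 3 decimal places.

t=0.000: state=(2.430, 3.650, 8.280)
step 1 (dt=0.005): k1=(12.200, 0.420, -12.087), k2=(11.906, 0.545, -11.897), k3=(11.916, 0.542, -11.900), k4=(11.631, 0.665, -11.712); state += dt/6·(k1+2k2+2k3+k4)
t=0.005: state=(2.490, 3.653, 8.221)
t=0.010: state=(2.546, 3.657, 8.163)
t=0.015: state=(2.601, 3.662, 8.107)
continuing one RK4 step at a time; state shown every 40 steps (Δt=0.2):
t=0.200: state=(3.876, 4.483, 7.075)
t=0.400: state=(5.160, 5.755, 8.027)
t=0.600: state=(5.719, 5.590, 9.956)
t=0.800: state=(4.867, 4.315, 10.100)
t=1.000: state=(4.076, 3.900, 8.833)
t=1.200: state=(4.172, 4.413, 7.952)
t=1.400: state=(4.843, 5.205, 8.242)
t=1.600: state=(5.305, 5.344, 9.305)
t=1.800: state=(4.991, 4.700, 9.702)
t=2.000: state=(4.461, 4.283, 9.102)
t=2.200: state=(4.380, 4.471, 8.466)
t=2.400: state=(4.722, 4.934, 8.474)
t=2.600: state=(5.045, 5.117, 9.029)
t=2.800: state=(4.962, 4.826, 9.382)
t=3.000: state=(4.653, 4.521, 9.146)
t=3.200: state=(4.533, 4.552, 8.741)
t=3.400: state=(4.690, 4.807, 8.653)
t=3.425: state=(4.720, 4.838, 8.672)
largest grid value and its neighbours: z(0.705)=10.32580, z(0.710)=10.32602, z(0.715)=10.32474
parabola through these three points peaks at t≈0.708 with z≈10.32612

max z = 10.326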